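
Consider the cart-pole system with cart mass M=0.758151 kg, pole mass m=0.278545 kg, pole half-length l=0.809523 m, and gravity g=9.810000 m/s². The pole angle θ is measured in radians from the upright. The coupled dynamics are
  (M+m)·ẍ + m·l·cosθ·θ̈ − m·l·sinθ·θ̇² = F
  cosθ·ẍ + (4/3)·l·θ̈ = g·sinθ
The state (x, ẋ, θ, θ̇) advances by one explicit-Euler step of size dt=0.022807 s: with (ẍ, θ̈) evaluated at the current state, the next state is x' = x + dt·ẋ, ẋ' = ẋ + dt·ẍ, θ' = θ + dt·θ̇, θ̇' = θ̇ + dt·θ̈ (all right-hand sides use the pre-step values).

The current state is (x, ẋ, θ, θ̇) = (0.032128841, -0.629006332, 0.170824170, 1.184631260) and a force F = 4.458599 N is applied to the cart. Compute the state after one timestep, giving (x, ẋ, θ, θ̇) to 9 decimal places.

sinθ=0.169994581, cosθ=0.985444997
temp = (F + m·l·θ̇²·sinθ)/(M+m) = (4.458599 + 0.053793031)/1.036696 = 4.352666578
θ̈ = (g·sinθ − cosθ·temp)/(l·(4/3 − m·cos²θ/(M+m))) = -3.019857178
ẍ = temp − m·l·θ̈·cosθ/(M+m) = 4.999946192
Euler: x'=0.032128841+0.022807·-0.629006332=0.017783094, ẋ'=-0.629006332+0.022807·4.999946192=-0.514972559
       θ'=0.170824170+0.022807·1.184631260=0.197842055, θ̇'=1.184631260+0.022807·-3.019857178=1.115757377

(0.017783094, -0.514972559, 0.197842055, 1.115757377)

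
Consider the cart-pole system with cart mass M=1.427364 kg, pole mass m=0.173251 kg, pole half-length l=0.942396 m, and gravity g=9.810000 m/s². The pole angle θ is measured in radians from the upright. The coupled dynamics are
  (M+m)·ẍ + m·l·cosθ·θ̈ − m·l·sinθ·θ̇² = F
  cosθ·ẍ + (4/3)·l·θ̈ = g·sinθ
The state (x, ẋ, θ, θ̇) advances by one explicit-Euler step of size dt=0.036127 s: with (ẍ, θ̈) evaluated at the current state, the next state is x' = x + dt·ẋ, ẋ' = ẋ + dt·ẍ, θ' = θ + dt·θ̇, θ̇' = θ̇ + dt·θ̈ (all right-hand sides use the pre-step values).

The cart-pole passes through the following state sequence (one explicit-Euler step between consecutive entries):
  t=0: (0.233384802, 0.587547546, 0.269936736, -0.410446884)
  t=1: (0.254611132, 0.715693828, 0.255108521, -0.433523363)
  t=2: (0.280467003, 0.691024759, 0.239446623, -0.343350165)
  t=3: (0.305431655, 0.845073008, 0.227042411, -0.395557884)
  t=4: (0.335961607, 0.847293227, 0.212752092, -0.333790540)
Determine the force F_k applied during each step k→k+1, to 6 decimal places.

F_0 = 5.569701 N
F_1 = -0.706376 N
F_2 = 6.591364 N
F_3 = 0.364602 N

step 0→1:
  ẍ = (ẋ'−ẋ)/dt = (0.715693828−0.587547546)/0.036127 = 3.547106
  θ̈ = (θ̇'−θ̇)/dt = (-0.433523363−-0.410446884)/0.036127 = -0.638760
  sinθ=0.266670, cosθ=0.963788
  F = (M+m)·ẍ + m·l·cosθ·θ̈ − m·l·sinθ·θ̇² = 5.677550 + -0.100514 − 0.007335 = 5.569701
step 1→2:
  ẍ = (ẋ'−ẋ)/dt = (0.691024759−0.715693828)/0.036127 = -0.682843
  θ̈ = (θ̇'−θ̇)/dt = (-0.343350165−-0.433523363)/0.036127 = 2.496006
  sinθ=0.252350, cosθ=0.967636
  F = (M+m)·ẍ + m·l·cosθ·θ̈ − m·l·sinθ·θ̇² = -1.092969 + 0.394336 − 0.007744 = -0.706376
step 2→3:
  ẍ = (ẋ'−ẋ)/dt = (0.845073008−0.691024759)/0.036127 = 4.264075
  θ̈ = (θ̇'−θ̇)/dt = (-0.395557884−-0.343350165)/0.036127 = -1.445116
  sinθ=0.237165, cosθ=0.971469
  F = (M+m)·ẍ + m·l·cosθ·θ̈ − m·l·sinθ·θ̇² = 6.825143 + -0.229214 − 0.004565 = 6.591364
step 3→4:
  ẍ = (ẋ'−ẋ)/dt = (0.847293227−0.845073008)/0.036127 = 0.061456
  θ̈ = (θ̇'−θ̇)/dt = (-0.333790540−-0.395557884)/0.036127 = 1.709728
  sinθ=0.225097, cosθ=0.974336
  F = (M+m)·ẍ + m·l·cosθ·θ̈ − m·l·sinθ·θ̇² = 0.098367 + 0.271985 − 0.005750 = 0.364602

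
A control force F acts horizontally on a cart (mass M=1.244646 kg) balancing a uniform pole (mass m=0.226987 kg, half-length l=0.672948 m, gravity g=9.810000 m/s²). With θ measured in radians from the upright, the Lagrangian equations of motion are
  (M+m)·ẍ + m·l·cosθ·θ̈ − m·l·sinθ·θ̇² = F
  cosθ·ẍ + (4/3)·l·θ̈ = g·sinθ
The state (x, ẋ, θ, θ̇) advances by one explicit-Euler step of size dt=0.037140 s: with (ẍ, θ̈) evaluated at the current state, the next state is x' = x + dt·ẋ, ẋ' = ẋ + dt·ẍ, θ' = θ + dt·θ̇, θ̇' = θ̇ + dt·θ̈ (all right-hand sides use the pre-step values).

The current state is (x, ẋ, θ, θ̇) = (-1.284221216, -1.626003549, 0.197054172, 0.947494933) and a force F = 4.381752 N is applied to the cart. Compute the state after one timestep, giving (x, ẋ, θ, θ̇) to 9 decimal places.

(-1.344610988, -1.509920683, 0.232244134, 0.900123444)

sinθ=0.195781365, cosθ=0.980647570
temp = (F + m·l·θ̇²·sinθ)/(M+m) = (4.381752 + 0.026847734)/1.471633 = 2.995719540
θ̈ = (g·sinθ − cosθ·temp)/(l·(4/3 − m·cos²θ/(M+m))) = -1.275484359
ẍ = temp − m·l·θ̈·cosθ/(M+m) = 3.125548348
Euler: x'=-1.284221216+0.037140·-1.626003549=-1.344610988, ẋ'=-1.626003549+0.037140·3.125548348=-1.509920683
       θ'=0.197054172+0.037140·0.947494933=0.232244134, θ̇'=0.947494933+0.037140·-1.275484359=0.900123444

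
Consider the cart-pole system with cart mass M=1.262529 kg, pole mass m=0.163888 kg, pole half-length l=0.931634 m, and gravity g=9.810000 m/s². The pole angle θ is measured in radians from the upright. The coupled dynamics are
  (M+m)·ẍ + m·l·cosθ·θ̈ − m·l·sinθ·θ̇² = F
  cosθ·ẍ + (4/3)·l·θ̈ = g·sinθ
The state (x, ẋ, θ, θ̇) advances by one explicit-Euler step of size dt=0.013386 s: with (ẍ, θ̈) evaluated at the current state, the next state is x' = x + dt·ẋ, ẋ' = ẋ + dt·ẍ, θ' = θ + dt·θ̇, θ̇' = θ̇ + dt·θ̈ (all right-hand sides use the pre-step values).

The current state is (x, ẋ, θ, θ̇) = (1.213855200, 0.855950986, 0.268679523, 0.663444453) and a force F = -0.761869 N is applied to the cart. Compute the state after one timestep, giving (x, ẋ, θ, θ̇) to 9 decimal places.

(1.225312960, 0.845212540, 0.277560390, 0.699842041)

sinθ=0.265458567, cosθ=0.964122269
temp = (F + m·l·θ̇²·sinθ)/(M+m) = (-0.761869 + 0.017840144)/1.426417 = -0.521606834
θ̈ = (g·sinθ − cosθ·temp)/(l·(4/3 − m·cos²θ/(M+m))) = 2.719078757
ẍ = temp − m·l·θ̈·cosθ/(M+m) = -0.802214725
Euler: x'=1.213855200+0.013386·0.855950986=1.225312960, ẋ'=0.855950986+0.013386·-0.802214725=0.845212540
       θ'=0.268679523+0.013386·0.663444453=0.277560390, θ̇'=0.663444453+0.013386·2.719078757=0.699842041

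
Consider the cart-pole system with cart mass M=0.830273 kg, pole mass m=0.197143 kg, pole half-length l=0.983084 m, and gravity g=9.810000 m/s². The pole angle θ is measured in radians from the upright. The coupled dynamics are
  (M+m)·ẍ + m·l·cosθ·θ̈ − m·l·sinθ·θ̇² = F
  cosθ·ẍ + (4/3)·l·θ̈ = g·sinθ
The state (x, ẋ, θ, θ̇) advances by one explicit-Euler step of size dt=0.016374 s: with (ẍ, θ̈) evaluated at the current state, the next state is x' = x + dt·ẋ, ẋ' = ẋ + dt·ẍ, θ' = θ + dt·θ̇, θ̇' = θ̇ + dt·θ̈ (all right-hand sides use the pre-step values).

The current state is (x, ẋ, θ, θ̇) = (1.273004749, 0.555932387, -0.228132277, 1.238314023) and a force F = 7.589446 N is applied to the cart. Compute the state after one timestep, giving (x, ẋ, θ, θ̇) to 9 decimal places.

sinθ=-0.226158588, cosθ=0.974090495
temp = (F + m·l·θ̇²·sinθ)/(M+m) = (7.589446 + -0.067211975)/1.027416 = 7.321507574
θ̈ = (g·sinθ − cosθ·temp)/(l·(4/3 − m·cos²θ/(M+m))) = -8.261623098
ẍ = temp − m·l·θ̈·cosθ/(M+m) = 8.839572507
Euler: x'=1.273004749+0.016374·0.555932387=1.282107586, ẋ'=0.555932387+0.016374·8.839572507=0.700671547
       θ'=-0.228132277+0.016374·1.238314023=-0.207856123, θ̇'=1.238314023+0.016374·-8.261623098=1.103038206

(1.282107586, 0.700671547, -0.207856123, 1.103038206)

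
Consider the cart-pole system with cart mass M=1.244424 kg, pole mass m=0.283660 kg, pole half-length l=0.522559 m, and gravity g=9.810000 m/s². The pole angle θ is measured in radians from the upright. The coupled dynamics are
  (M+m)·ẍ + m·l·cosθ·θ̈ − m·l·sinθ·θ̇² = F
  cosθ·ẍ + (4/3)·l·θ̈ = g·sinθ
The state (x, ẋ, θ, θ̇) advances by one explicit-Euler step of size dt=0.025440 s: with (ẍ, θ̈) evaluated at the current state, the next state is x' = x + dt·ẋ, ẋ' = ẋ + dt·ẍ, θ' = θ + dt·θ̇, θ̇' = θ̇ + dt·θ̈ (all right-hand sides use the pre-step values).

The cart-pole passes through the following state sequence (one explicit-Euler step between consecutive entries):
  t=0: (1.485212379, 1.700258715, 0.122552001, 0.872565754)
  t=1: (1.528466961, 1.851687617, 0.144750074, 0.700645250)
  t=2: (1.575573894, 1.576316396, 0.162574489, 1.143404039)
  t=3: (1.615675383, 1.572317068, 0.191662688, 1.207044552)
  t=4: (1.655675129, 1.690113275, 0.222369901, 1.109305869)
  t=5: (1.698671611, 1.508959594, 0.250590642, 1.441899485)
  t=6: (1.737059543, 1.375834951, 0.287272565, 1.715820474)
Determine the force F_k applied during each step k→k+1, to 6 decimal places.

step 0→1:
  ẍ = (ẋ'−ẋ)/dt = (1.851687617−1.700258715)/0.025440 = 5.952394
  θ̈ = (θ̇'−θ̇)/dt = (0.700645250−0.872565754)/0.025440 = -6.757881
  sinθ=0.122245, cosθ=0.992500
  F = (M+m)·ẍ + m·l·cosθ·θ̈ − m·l·sinθ·θ̇² = 9.095758 + -0.994202 − 0.013796 = 8.087760
step 1→2:
  ẍ = (ẋ'−ẋ)/dt = (1.576316396−1.851687617)/0.025440 = -10.824340
  θ̈ = (θ̇'−θ̇)/dt = (1.143404039−0.700645250)/0.025440 = 17.404040
  sinθ=0.144245, cosθ=0.989542
  F = (M+m)·ẍ + m·l·cosθ·θ̈ − m·l·sinθ·θ̇² = -16.540501 + 2.552806 − 0.010496 = -13.998192
step 2→3:
  ẍ = (ẋ'−ẋ)/dt = (1.572317068−1.576316396)/0.025440 = -0.157206
  θ̈ = (θ̇'−θ̇)/dt = (1.207044552−1.143404039)/0.025440 = 2.501592
  sinθ=0.161859, cosθ=0.986814
  F = (M+m)·ẍ + m·l·cosθ·θ̈ − m·l·sinθ·θ̇² = -0.240224 + 0.365919 − 0.031367 = 0.094328
step 3→4:
  ẍ = (ẋ'−ẋ)/dt = (1.690113275−1.572317068)/0.025440 = 4.630354
  θ̈ = (θ̇'−θ̇)/dt = (1.109305869−1.207044552)/0.025440 = -3.841929
  sinθ=0.190491, cosθ=0.981689
  F = (M+m)·ẍ + m·l·cosθ·θ̈ − m·l·sinθ·θ̇² = 7.075570 + -0.559058 − 0.041139 = 6.475373
step 4→5:
  ẍ = (ẋ'−ẋ)/dt = (1.508959594−1.690113275)/0.025440 = -7.120821
  θ̈ = (θ̇'−θ̇)/dt = (1.441899485−1.109305869)/0.025440 = 13.073648
  sinθ=0.220542, cosθ=0.975378
  F = (M+m)·ẍ + m·l·cosθ·θ̈ − m·l·sinθ·θ̇² = -10.881212 + 1.890179 − 0.040228 = -9.031261
step 5→6:
  ẍ = (ẋ'−ẋ)/dt = (1.375834951−1.508959594)/0.025440 = -5.232887
  θ̈ = (θ̇'−θ̇)/dt = (1.715820474−1.441899485)/0.025440 = 10.767335
  sinθ=0.247976, cosθ=0.968766
  F = (M+m)·ẍ + m·l·cosθ·θ̈ − m·l·sinθ·θ̇² = -7.996291 + 1.546182 − 0.076421 = -6.526530

F_0 = 8.087760 N
F_1 = -13.998192 N
F_2 = 0.094328 N
F_3 = 6.475373 N
F_4 = -9.031261 N
F_5 = -6.526530 N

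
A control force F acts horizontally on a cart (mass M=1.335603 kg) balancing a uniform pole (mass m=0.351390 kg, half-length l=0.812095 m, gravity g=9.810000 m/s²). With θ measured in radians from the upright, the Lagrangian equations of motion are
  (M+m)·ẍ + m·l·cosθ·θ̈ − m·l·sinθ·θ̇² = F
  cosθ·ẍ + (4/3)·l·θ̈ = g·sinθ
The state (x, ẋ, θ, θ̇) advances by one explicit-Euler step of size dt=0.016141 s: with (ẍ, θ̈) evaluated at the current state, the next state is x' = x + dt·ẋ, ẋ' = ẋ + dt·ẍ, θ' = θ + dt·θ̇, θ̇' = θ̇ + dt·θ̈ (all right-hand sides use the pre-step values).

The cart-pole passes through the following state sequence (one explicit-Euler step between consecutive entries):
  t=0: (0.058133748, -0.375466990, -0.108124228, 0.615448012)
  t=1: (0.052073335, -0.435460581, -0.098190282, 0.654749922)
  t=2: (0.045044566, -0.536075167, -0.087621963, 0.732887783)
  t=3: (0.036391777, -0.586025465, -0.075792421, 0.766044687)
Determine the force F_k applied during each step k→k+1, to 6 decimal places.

step 0→1:
  ẍ = (ẋ'−ẋ)/dt = (-0.435460581−-0.375466990)/0.016141 = -3.716845
  θ̈ = (θ̇'−θ̇)/dt = (0.654749922−0.615448012)/0.016141 = 2.434912
  sinθ=-0.107914, cosθ=0.994160
  F = (M+m)·ẍ + m·l·cosθ·θ̈ − m·l·sinθ·θ̇² = -6.270291 + 0.690774 − -0.011664 = -5.567853
step 1→2:
  ẍ = (ẋ'−ẋ)/dt = (-0.536075167−-0.435460581)/0.016141 = -6.233479
  θ̈ = (θ̇'−θ̇)/dt = (0.732887783−0.654749922)/0.016141 = 4.840955
  sinθ=-0.098033, cosθ=0.995183
  F = (M+m)·ẍ + m·l·cosθ·θ̈ − m·l·sinθ·θ̇² = -10.515836 + 1.374771 − -0.011993 = -9.129072
step 2→3:
  ẍ = (ẋ'−ẋ)/dt = (-0.586025465−-0.536075167)/0.016141 = -3.094622
  θ̈ = (θ̇'−θ̇)/dt = (0.766044687−0.732887783)/0.016141 = 2.054204
  sinθ=-0.087510, cosθ=0.996164
  F = (M+m)·ẍ + m·l·cosθ·θ̈ − m·l·sinθ·θ̇² = -5.220606 + 0.583943 − -0.013413 = -4.623250

F_0 = -5.567853 N
F_1 = -9.129072 N
F_2 = -4.623250 N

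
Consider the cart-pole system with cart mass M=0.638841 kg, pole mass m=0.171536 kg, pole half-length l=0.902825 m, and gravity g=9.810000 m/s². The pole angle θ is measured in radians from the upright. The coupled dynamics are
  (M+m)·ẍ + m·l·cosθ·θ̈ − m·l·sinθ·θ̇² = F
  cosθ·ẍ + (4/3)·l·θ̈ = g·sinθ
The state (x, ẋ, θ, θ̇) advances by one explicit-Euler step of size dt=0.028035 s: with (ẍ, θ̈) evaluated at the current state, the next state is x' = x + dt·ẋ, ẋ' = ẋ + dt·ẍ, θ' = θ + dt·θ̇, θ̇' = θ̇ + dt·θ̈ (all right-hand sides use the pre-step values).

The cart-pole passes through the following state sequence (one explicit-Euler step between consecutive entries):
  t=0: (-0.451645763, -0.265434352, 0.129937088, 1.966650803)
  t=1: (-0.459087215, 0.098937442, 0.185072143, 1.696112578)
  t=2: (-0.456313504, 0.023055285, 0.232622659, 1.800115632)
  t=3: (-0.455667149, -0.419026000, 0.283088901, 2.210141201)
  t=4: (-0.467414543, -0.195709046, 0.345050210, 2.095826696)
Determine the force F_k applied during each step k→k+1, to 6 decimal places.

F_0 = 8.973014 N
F_1 = -1.710718 N
F_2 = -10.690449 N
F_3 = 5.637530 N

step 0→1:
  ẍ = (ẋ'−ẋ)/dt = (0.098937442−-0.265434352)/0.028035 = 12.997032
  θ̈ = (θ̇'−θ̇)/dt = (1.696112578−1.966650803)/0.028035 = -9.650017
  sinθ=0.129572, cosθ=0.991570
  F = (M+m)·ẍ + m·l·cosθ·θ̈ − m·l·sinθ·θ̇² = 10.532496 + -1.481871 − 0.077611 = 8.973014
step 1→2:
  ẍ = (ẋ'−ẋ)/dt = (0.023055285−0.098937442)/0.028035 = -2.706694
  θ̈ = (θ̇'−θ̇)/dt = (1.800115632−1.696112578)/0.028035 = 3.709758
  sinθ=0.184017, cosθ=0.982923
  F = (M+m)·ẍ + m·l·cosθ·θ̈ − m·l·sinθ·θ̇² = -2.193442 + 0.564708 − 0.081984 = -1.710718
step 2→3:
  ẍ = (ẋ'−ẋ)/dt = (-0.419026000−0.023055285)/0.028035 = -15.768906
  θ̈ = (θ̇'−θ̇)/dt = (2.210141201−1.800115632)/0.028035 = 14.625488
  sinθ=0.230530, cosθ=0.973065
  F = (M+m)·ẍ + m·l·cosθ·θ̈ − m·l·sinθ·θ̇² = -12.778759 + 2.203998 − 0.115688 = -10.690449
step 3→4:
  ẍ = (ẋ'−ẋ)/dt = (-0.195709046−-0.419026000)/0.028035 = 7.965648
  θ̈ = (θ̇'−θ̇)/dt = (2.095826696−2.210141201)/0.028035 = -4.077564
  sinθ=0.279323, cosθ=0.960197
  F = (M+m)·ẍ + m·l·cosθ·θ̈ − m·l·sinθ·θ̇² = 6.455178 + -0.606345 − 0.211303 = 5.637530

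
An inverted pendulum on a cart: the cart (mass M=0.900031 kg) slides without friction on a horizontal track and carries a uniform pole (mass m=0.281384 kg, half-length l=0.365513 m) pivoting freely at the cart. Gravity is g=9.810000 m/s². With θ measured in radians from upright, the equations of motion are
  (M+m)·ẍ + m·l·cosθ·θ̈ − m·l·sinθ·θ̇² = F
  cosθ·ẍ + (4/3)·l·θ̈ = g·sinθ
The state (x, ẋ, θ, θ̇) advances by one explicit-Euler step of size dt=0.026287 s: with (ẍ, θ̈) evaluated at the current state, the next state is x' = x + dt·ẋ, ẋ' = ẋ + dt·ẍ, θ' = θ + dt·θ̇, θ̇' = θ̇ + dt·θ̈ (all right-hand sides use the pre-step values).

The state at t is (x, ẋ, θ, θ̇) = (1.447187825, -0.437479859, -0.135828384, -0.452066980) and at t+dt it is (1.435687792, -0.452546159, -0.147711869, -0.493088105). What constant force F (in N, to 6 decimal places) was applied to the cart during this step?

ẍ = (ẋ'−ẋ)/dt = (-0.452546159−-0.437479859)/0.026287 = -0.573146
θ̈ = (θ̇'−θ̇)/dt = (-0.493088105−-0.452066980)/0.026287 = -1.560510
sinθ=-0.135411, cosθ=0.990789
F = (M+m)·ẍ + m·l·cosθ·θ̈ − m·l·sinθ·θ̇² = -0.677124 + -0.159019 − -0.002846 = -0.833297

F = -0.833297 N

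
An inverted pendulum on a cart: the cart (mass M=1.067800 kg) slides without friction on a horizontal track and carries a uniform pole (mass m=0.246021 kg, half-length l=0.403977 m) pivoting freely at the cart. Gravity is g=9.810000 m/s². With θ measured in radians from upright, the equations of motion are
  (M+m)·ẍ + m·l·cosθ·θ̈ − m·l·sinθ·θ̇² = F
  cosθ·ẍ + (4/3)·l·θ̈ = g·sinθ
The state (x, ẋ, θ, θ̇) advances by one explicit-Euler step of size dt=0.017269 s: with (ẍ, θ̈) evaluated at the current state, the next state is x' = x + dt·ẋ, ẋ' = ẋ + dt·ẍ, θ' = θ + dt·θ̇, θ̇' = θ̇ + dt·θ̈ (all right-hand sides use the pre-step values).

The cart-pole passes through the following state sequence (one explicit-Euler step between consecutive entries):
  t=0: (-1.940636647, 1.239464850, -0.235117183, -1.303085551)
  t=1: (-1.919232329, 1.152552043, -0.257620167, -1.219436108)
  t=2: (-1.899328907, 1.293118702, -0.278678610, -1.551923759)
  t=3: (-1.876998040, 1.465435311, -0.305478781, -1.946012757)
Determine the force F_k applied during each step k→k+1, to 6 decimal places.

step 0→1:
  ẍ = (ẋ'−ẋ)/dt = (1.152552043−1.239464850)/0.017269 = -5.032880
  θ̈ = (θ̇'−θ̇)/dt = (-1.219436108−-1.303085551)/0.017269 = 4.843908
  sinθ=-0.232957, cosθ=0.972487
  F = (M+m)·ẍ + m·l·cosθ·θ̈ − m·l·sinθ·θ̇² = -6.612304 + 0.468175 − -0.039314 = -6.104814
step 1→2:
  ẍ = (ẋ'−ẋ)/dt = (1.293118702−1.152552043)/0.017269 = 8.139826
  θ̈ = (θ̇'−θ̇)/dt = (-1.551923759−-1.219436108)/0.017269 = -19.253440
  sinθ=-0.254780, cosθ=0.966999
  F = (M+m)·ẍ + m·l·cosθ·θ̈ − m·l·sinθ·θ̇² = 10.694275 + -1.850390 − -0.037654 = 8.881539
step 2→3:
  ẍ = (ẋ'−ẋ)/dt = (1.465435311−1.293118702)/0.017269 = 9.978378
  θ̈ = (θ̇'−θ̇)/dt = (-1.946012757−-1.551923759)/0.017269 = -22.820603
  sinθ=-0.275085, cosθ=0.961420
  F = (M+m)·ẍ + m·l·cosθ·θ̈ − m·l·sinθ·θ̇² = 13.109803 + -2.180565 − -0.065847 = 10.995085

F_0 = -6.104814 N
F_1 = 8.881539 N
F_2 = 10.995085 N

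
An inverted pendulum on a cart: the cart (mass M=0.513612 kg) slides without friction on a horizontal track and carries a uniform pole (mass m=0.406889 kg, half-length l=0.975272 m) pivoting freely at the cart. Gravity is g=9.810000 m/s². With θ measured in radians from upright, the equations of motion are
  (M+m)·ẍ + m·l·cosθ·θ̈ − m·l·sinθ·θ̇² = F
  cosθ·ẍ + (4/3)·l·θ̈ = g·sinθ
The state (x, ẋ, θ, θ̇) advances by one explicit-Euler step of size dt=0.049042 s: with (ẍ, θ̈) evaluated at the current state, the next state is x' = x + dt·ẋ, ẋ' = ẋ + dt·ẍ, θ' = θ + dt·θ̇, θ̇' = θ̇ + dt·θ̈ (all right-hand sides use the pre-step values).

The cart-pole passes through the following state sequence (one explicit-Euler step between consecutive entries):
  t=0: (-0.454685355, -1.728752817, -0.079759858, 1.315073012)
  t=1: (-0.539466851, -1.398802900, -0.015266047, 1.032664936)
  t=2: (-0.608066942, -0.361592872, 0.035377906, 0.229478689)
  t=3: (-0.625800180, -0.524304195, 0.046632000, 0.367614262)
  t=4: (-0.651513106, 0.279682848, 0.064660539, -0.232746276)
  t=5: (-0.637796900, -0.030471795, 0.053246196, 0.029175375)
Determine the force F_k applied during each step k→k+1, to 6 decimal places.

step 0→1:
  ẍ = (ẋ'−ẋ)/dt = (-1.398802900−-1.728752817)/0.049042 = 6.727905
  θ̈ = (θ̇'−θ̇)/dt = (1.032664936−1.315073012)/0.049042 = -5.758494
  sinθ=-0.079675, cosθ=0.996821
  F = (M+m)·ẍ + m·l·cosθ·θ̈ − m·l·sinθ·θ̇² = 6.193043 + -2.277864 − -0.054680 = 3.969859
step 1→2:
  ẍ = (ẋ'−ẋ)/dt = (-0.361592872−-1.398802900)/0.049042 = 21.149424
  θ̈ = (θ̇'−θ̇)/dt = (0.229478689−1.032664936)/0.049042 = -16.377518
  sinθ=-0.015265, cosθ=0.999883
  F = (M+m)·ẍ + m·l·cosθ·θ̈ − m·l·sinθ·θ̇² = 19.468065 + -6.498291 − -0.006460 = 12.976234
step 2→3:
  ẍ = (ẋ'−ẋ)/dt = (-0.524304195−-0.361592872)/0.049042 = -3.317795
  θ̈ = (θ̇'−θ̇)/dt = (0.367614262−0.229478689)/0.049042 = 2.816679
  sinθ=0.035371, cosθ=0.999374
  F = (M+m)·ẍ + m·l·cosθ·θ̈ − m·l·sinθ·θ̇² = -3.054034 + 1.117036 − 0.000739 = -1.937737
step 3→4:
  ẍ = (ẋ'−ẋ)/dt = (0.279682848−-0.524304195)/0.049042 = 16.393847
  θ̈ = (θ̇'−θ̇)/dt = (-0.232746276−0.367614262)/0.049042 = -12.241763
  sinθ=0.046615, cosθ=0.998913
  F = (M+m)·ẍ + m·l·cosθ·θ̈ − m·l·sinθ·θ̇² = 15.090553 + -4.852587 − 0.002500 = 10.235466
step 4→5:
  ẍ = (ẋ'−ẋ)/dt = (-0.030471795−0.279682848)/0.049042 = -6.324266
  θ̈ = (θ̇'−θ̇)/dt = (0.029175375−-0.232746276)/0.049042 = 5.340762
  sinθ=0.064615, cosθ=0.997910
  F = (M+m)·ẍ + m·l·cosθ·θ̈ − m·l·sinθ·θ̇² = -5.821493 + 2.114932 − 0.001389 = -3.707950

F_0 = 3.969859 N
F_1 = 12.976234 N
F_2 = -1.937737 N
F_3 = 10.235466 N
F_4 = -3.707950 N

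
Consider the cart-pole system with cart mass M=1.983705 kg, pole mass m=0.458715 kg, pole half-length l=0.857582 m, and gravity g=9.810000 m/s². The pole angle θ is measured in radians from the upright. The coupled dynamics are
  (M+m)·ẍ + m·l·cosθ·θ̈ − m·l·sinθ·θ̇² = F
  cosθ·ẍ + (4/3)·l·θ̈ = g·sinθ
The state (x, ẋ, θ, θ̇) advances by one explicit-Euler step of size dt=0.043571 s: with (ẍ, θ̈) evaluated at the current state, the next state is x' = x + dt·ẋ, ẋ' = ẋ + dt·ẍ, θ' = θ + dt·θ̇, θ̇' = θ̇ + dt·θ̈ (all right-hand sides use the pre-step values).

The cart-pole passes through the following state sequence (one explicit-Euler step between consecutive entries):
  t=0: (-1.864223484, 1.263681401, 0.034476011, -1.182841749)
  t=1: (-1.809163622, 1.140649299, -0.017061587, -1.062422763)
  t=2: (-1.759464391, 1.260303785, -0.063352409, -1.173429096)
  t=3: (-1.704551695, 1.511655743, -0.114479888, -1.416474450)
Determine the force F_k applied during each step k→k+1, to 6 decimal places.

F_0 = -5.829100 N
F_1 = 5.712851 N
F_2 = 11.934141 N

step 0→1:
  ẍ = (ẋ'−ẋ)/dt = (1.140649299−1.263681401)/0.043571 = -2.823715
  θ̈ = (θ̇'−θ̇)/dt = (-1.062422763−-1.182841749)/0.043571 = 2.763742
  sinθ=0.034469, cosθ=0.999406
  F = (M+m)·ẍ + m·l·cosθ·θ̈ − m·l·sinθ·θ̇² = -6.896699 + 1.086570 − 0.018972 = -5.829100
step 1→2:
  ẍ = (ẋ'−ẋ)/dt = (1.260303785−1.140649299)/0.043571 = 2.746196
  θ̈ = (θ̇'−θ̇)/dt = (-1.173429096−-1.062422763)/0.043571 = -2.547711
  sinθ=-0.017061, cosθ=0.999854
  F = (M+m)·ẍ + m·l·cosθ·θ̈ − m·l·sinθ·θ̇² = 6.707363 + -1.002087 − -0.007576 = 5.712851
step 2→3:
  ẍ = (ẋ'−ẋ)/dt = (1.511655743−1.260303785)/0.043571 = 5.768790
  θ̈ = (θ̇'−θ̇)/dt = (-1.416474450−-1.173429096)/0.043571 = -5.578145
  sinθ=-0.063310, cosθ=0.997994
  F = (M+m)·ẍ + m·l·cosθ·θ̈ − m·l·sinθ·θ̇² = 14.089809 + -2.189961 − -0.034293 = 11.934141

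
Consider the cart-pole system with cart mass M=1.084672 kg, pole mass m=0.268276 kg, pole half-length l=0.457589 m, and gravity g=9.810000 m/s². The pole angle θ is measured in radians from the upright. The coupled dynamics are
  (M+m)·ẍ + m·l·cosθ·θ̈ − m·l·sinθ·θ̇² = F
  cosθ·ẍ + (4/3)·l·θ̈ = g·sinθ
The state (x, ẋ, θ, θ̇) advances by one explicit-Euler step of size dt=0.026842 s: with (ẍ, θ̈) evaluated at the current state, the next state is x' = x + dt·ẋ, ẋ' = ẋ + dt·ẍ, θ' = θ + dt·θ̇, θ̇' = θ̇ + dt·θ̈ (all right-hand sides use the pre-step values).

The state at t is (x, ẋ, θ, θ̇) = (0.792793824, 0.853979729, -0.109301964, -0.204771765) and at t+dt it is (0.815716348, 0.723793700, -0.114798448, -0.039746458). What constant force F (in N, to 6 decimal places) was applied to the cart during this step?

ẍ = (ẋ'−ẋ)/dt = (0.723793700−0.853979729)/0.026842 = -4.850087
θ̈ = (θ̇'−θ̇)/dt = (-0.039746458−-0.204771765)/0.026842 = 6.148026
sinθ=-0.109084, cosθ=0.994032
F = (M+m)·ẍ + m·l·cosθ·θ̈ − m·l·sinθ·θ̇² = -6.561915 + 0.750229 − -0.000562 = -5.811125

F = -5.811125 N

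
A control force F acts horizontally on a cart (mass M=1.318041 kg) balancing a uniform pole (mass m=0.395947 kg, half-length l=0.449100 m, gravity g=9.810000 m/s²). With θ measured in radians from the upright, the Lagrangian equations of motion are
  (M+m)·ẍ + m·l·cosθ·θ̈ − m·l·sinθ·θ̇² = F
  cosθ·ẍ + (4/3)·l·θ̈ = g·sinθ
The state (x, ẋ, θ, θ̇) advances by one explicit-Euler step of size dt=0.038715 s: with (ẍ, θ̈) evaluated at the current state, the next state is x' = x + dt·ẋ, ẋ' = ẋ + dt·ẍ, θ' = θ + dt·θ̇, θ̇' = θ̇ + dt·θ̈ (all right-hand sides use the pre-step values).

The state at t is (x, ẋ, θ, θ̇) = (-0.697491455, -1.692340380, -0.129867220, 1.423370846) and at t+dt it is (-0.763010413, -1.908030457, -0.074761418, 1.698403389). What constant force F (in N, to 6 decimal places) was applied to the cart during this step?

ẍ = (ẋ'−ẋ)/dt = (-1.908030457−-1.692340380)/0.038715 = -5.571228
θ̈ = (θ̇'−θ̇)/dt = (1.698403389−1.423370846)/0.038715 = 7.104031
sinθ=-0.129502, cosθ=0.991579
F = (M+m)·ẍ + m·l·cosθ·θ̈ − m·l·sinθ·θ̇² = -9.549017 + 1.252600 − -0.046655 = -8.249763

F = -8.249763 N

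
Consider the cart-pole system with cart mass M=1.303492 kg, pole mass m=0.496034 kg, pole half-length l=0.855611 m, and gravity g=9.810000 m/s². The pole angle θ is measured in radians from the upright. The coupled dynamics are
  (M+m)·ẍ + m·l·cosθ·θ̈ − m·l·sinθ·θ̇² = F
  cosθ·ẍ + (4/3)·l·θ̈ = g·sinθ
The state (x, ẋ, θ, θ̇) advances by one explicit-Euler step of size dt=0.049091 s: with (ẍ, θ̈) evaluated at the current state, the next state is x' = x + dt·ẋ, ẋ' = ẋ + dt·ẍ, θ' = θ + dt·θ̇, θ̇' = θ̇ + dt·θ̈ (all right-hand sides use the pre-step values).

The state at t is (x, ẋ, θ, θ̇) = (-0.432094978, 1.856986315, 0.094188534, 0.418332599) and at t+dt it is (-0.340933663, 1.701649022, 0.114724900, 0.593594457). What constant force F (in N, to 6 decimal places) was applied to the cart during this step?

F = -4.192680 N

ẍ = (ẋ'−ẋ)/dt = (1.701649022−1.856986315)/0.049091 = -3.164272
θ̈ = (θ̇'−θ̇)/dt = (0.593594457−0.418332599)/0.049091 = 3.570142
sinθ=0.094049, cosθ=0.995568
F = (M+m)·ẍ + m·l·cosθ·θ̈ − m·l·sinθ·θ̇² = -5.694190 + 1.508496 − 0.006985 = -4.192680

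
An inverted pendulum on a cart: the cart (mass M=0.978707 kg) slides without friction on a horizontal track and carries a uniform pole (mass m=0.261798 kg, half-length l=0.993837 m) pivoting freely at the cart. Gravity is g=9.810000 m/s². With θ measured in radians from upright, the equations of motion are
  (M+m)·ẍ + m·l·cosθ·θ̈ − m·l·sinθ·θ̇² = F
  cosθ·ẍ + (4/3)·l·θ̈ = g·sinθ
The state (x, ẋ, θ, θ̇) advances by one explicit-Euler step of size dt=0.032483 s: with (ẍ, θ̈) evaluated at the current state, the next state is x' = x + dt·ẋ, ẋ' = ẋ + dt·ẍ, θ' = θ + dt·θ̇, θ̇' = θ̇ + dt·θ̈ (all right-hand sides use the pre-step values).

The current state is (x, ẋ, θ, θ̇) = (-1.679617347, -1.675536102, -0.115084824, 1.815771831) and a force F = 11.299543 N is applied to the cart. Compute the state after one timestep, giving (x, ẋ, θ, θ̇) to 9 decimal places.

(-1.734043786, -1.321122849, -0.056103108, 1.522468713)

sinθ=-0.114830952, cosθ=0.993385047
temp = (F + m·l·θ̇²·sinθ)/(M+m) = (11.299543 + -0.098506071)/1.240505 = 9.029416994
θ̈ = (g·sinθ − cosθ·temp)/(l·(4/3 − m·cos²θ/(M+m))) = -9.029434402
ẍ = temp − m·l·θ̈·cosθ/(M+m) = 10.910730324
Euler: x'=-1.679617347+0.032483·-1.675536102=-1.734043786, ẋ'=-1.675536102+0.032483·10.910730324=-1.321122849
       θ'=-0.115084824+0.032483·1.815771831=-0.056103108, θ̇'=1.815771831+0.032483·-9.029434402=1.522468713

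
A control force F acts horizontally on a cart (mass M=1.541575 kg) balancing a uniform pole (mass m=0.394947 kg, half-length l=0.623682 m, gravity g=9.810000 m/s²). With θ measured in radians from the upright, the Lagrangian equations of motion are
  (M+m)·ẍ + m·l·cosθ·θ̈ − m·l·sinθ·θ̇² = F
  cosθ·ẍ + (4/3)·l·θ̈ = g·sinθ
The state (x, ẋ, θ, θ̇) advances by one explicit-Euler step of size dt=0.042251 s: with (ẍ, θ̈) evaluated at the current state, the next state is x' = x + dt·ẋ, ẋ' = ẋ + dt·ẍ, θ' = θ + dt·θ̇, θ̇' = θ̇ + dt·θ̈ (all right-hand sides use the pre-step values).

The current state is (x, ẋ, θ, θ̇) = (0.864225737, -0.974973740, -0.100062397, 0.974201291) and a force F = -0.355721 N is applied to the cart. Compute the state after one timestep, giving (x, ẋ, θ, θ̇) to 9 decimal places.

(0.823032122, -0.977294146, -0.058901418, 0.927186804)

sinθ=-0.099895502, cosθ=0.994997934
temp = (F + m·l·θ̇²·sinθ)/(M+m) = (-0.355721 + -0.023353144)/1.936522 = -0.195749981
θ̈ = (g·sinθ − cosθ·temp)/(l·(4/3 − m·cos²θ/(M+m))) = -1.112742581
ẍ = temp − m·l·θ̈·cosθ/(M+m) = -0.054919559
Euler: x'=0.864225737+0.042251·-0.974973740=0.823032122, ẋ'=-0.974973740+0.042251·-0.054919559=-0.977294146
       θ'=-0.100062397+0.042251·0.974201291=-0.058901418, θ̇'=0.974201291+0.042251·-1.112742581=0.927186804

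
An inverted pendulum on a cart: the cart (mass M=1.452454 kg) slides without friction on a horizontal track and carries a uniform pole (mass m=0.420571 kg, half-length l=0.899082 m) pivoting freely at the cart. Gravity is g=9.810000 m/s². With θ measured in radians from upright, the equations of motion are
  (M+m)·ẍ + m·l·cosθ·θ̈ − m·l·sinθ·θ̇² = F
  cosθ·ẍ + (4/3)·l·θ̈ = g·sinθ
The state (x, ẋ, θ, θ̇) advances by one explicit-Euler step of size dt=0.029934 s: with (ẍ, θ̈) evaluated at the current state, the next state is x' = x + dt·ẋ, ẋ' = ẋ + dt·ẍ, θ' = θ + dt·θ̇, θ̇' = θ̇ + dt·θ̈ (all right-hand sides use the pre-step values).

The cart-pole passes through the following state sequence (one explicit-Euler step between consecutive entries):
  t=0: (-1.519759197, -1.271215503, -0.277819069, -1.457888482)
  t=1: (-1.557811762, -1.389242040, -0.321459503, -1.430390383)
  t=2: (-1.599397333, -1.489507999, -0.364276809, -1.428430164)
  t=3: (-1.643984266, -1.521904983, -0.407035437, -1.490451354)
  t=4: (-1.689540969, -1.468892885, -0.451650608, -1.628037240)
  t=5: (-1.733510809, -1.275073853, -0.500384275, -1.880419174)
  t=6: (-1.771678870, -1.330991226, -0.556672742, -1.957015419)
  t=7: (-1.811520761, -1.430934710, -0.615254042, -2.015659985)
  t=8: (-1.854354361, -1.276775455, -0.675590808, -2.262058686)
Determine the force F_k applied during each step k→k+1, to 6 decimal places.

F_0 = -6.830679 N
F_1 = -6.005893 N
F_2 = -2.484306 N
F_3 = 2.053611 N
F_4 = 9.696611 N
F_5 = -3.706327 N
F_6 = -6.117425 N
F_7 = 7.990952 N

step 0→1:
  ẍ = (ẋ'−ẋ)/dt = (-1.389242040−-1.271215503)/0.029934 = -3.942892
  θ̈ = (θ̇'−θ̇)/dt = (-1.430390383−-1.457888482)/0.029934 = 0.918624
  sinθ=-0.274259, cosθ=0.961656
  F = (M+m)·ẍ + m·l·cosθ·θ̈ − m·l·sinθ·θ̇² = -7.385136 + 0.334038 − -0.220419 = -6.830679
step 1→2:
  ẍ = (ẋ'−ẋ)/dt = (-1.489507999−-1.389242040)/0.029934 = -3.349568
  θ̈ = (θ̇'−θ̇)/dt = (-1.428430164−-1.430390383)/0.029934 = 0.065485
  sinθ=-0.315952, cosθ=0.948775
  F = (M+m)·ẍ + m·l·cosθ·θ̈ − m·l·sinθ·θ̇² = -6.273824 + 0.023493 − -0.244438 = -6.005893
step 2→3:
  ẍ = (ẋ'−ẋ)/dt = (-1.521904983−-1.489507999)/0.029934 = -1.082280
  θ̈ = (θ̇'−θ̇)/dt = (-1.490451354−-1.428430164)/0.029934 = -2.071931
  sinθ=-0.356274, cosθ=0.934382
  F = (M+m)·ẍ + m·l·cosθ·θ̈ − m·l·sinθ·θ̇² = -2.027138 + -0.732046 − -0.274878 = -2.484306
step 3→4:
  ẍ = (ẋ'−ẋ)/dt = (-1.468892885−-1.521904983)/0.029934 = 1.770966
  θ̈ = (θ̇'−θ̇)/dt = (-1.628037240−-1.490451354)/0.029934 = -4.596308
  sinθ=-0.395889, cosθ=0.918298
  F = (M+m)·ẍ + m·l·cosθ·θ̈ − m·l·sinθ·θ̇² = 3.317064 + -1.595995 − -0.332543 = 2.053611
step 4→5:
  ẍ = (ẋ'−ẋ)/dt = (-1.275073853−-1.468892885)/0.029934 = 6.474879
  θ̈ = (θ̇'−θ̇)/dt = (-1.880419174−-1.628037240)/0.029934 = -8.431280
  sinθ=-0.436451, cosθ=0.899728
  F = (M+m)·ẍ + m·l·cosθ·θ̈ − m·l·sinθ·θ̇² = 12.127610 + -2.868424 − -0.437424 = 9.696611
step 5→6:
  ẍ = (ẋ'−ẋ)/dt = (-1.330991226−-1.275073853)/0.029934 = -1.868022
  θ̈ = (θ̇'−θ̇)/dt = (-1.957015419−-1.880419174)/0.029934 = -2.558838
  sinθ=-0.479763, cosθ=0.877398
  F = (M+m)·ẍ + m·l·cosθ·θ̈ − m·l·sinθ·θ̇² = -3.498852 + -0.848942 − -0.641467 = -3.706327
step 6→7:
  ẍ = (ẋ'−ẋ)/dt = (-1.430934710−-1.330991226)/0.029934 = -3.338795
  θ̈ = (θ̇'−θ̇)/dt = (-2.015659985−-1.957015419)/0.029934 = -1.959129
  sinθ=-0.528364, cosθ=0.849018
  F = (M+m)·ẍ + m·l·cosθ·θ̈ − m·l·sinθ·θ̇² = -6.253646 + -0.628953 − -0.765175 = -6.117425
step 7→8:
  ẍ = (ẋ'−ẋ)/dt = (-1.276775455−-1.430934710)/0.029934 = 5.149972
  θ̈ = (θ̇'−θ̇)/dt = (-2.262058686−-2.015659985)/0.029934 = -8.231399
  sinθ=-0.577166, cosθ=0.816627
  F = (M+m)·ẍ + m·l·cosθ·θ̈ − m·l·sinθ·θ̇² = 9.646026 + -2.541768 − -0.886694 = 7.990952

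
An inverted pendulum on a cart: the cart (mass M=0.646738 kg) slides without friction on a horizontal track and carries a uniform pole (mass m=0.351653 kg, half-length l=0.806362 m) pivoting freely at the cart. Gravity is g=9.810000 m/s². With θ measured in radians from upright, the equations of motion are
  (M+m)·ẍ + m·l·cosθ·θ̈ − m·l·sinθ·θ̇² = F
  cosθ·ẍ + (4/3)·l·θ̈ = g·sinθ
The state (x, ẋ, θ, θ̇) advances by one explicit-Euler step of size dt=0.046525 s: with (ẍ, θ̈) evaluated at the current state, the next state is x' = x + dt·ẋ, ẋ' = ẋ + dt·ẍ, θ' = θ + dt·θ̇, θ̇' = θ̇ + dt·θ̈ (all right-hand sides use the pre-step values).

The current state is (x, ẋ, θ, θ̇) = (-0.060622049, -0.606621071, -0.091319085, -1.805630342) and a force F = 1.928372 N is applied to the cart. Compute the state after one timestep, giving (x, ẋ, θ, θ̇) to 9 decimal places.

sinθ=-0.091192217, cosθ=0.995833309
temp = (F + m·l·θ̇²·sinθ)/(M+m) = (1.928372 + -0.084306264)/0.998391 = 1.847037620
θ̈ = (g·sinθ − cosθ·temp)/(l·(4/3 − m·cos²θ/(M+m))) = -3.445438894
ẍ = temp − m·l·θ̈·cosθ/(M+m) = 2.821522092
Euler: x'=-0.060622049+0.046525·-0.606621071=-0.088845094, ẋ'=-0.606621071+0.046525·2.821522092=-0.475349756
       θ'=-0.091319085+0.046525·-1.805630342=-0.175326037, θ̇'=-1.805630342+0.046525·-3.445438894=-1.965929387

(-0.088845094, -0.475349756, -0.175326037, -1.965929387)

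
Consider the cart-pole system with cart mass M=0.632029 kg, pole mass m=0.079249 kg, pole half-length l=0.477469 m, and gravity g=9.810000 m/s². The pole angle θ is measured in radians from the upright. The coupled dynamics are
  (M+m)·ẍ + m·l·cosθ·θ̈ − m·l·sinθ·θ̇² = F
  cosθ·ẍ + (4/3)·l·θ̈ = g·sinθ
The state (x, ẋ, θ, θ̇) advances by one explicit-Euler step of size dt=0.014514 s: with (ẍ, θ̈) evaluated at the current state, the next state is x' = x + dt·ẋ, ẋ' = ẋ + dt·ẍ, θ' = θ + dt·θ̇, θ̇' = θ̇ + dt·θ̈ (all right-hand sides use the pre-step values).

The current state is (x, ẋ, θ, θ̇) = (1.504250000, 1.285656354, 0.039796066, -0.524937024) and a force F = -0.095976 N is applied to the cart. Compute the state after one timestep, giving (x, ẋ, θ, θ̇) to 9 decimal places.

sinθ=0.039785562, cosθ=0.999208241
temp = (F + m·l·θ̇²·sinθ)/(M+m) = (-0.095976 + 0.000414838)/0.711278 = -0.134351353
θ̈ = (g·sinθ − cosθ·temp)/(l·(4/3 − m·cos²θ/(M+m))) = 0.898939923
ẍ = temp − m·l·θ̈·cosθ/(M+m) = -0.182135768
Euler: x'=1.504250000+0.014514·1.285656354=1.522910016, ẋ'=1.285656354+0.014514·-0.182135768=1.283012835
       θ'=0.039796066+0.014514·-0.524937024=0.032177130, θ̇'=-0.524937024+0.014514·0.898939923=-0.511889810

(1.522910016, 1.283012835, 0.032177130, -0.511889810)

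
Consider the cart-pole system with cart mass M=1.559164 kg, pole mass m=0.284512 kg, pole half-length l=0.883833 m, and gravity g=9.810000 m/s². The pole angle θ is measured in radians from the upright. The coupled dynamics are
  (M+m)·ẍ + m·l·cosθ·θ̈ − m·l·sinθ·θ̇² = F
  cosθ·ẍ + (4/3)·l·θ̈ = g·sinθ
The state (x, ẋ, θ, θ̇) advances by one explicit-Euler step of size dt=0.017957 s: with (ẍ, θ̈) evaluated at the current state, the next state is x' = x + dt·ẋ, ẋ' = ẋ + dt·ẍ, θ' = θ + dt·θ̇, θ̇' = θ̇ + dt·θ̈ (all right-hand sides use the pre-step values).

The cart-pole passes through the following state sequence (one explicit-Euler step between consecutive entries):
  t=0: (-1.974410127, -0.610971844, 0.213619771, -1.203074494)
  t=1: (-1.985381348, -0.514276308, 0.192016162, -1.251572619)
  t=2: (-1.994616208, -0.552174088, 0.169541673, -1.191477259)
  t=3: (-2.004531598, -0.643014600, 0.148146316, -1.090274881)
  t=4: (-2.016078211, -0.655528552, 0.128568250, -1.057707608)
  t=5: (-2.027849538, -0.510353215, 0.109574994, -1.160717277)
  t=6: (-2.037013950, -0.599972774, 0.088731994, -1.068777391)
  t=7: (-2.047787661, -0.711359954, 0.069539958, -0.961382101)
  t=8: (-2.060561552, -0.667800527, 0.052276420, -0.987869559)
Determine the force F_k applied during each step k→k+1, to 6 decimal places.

step 0→1:
  ẍ = (ẋ'−ẋ)/dt = (-0.514276308−-0.610971844)/0.017957 = 5.384838
  θ̈ = (θ̇'−θ̇)/dt = (-1.251572619−-1.203074494)/0.017957 = -2.700792
  sinθ=0.211999, cosθ=0.977270
  F = (M+m)·ẍ + m·l·cosθ·θ̈ − m·l·sinθ·θ̇² = 9.927897 + -0.663707 − 0.077159 = 9.187030
step 1→2:
  ẍ = (ẋ'−ẋ)/dt = (-0.552174088−-0.514276308)/0.017957 = -2.110474
  θ̈ = (θ̇'−θ̇)/dt = (-1.191477259−-1.251572619)/0.017957 = 3.346626
  sinθ=0.190838, cosθ=0.981621
  F = (M+m)·ẍ + m·l·cosθ·θ̈ − m·l·sinθ·θ̇² = -3.891030 + 0.826080 − 0.075171 = -3.140121
step 2→3:
  ẍ = (ẋ'−ẋ)/dt = (-0.643014600−-0.552174088)/0.017957 = -5.058780
  θ̈ = (θ̇'−θ̇)/dt = (-1.090274881−-1.191477259)/0.017957 = 5.635818
  sinθ=0.168731, cosθ=0.985662
  F = (M+m)·ẍ + m·l·cosθ·θ̈ − m·l·sinθ·θ̇² = -9.326751 + 1.396870 − 0.060233 = -7.990115
step 3→4:
  ẍ = (ẋ'−ẋ)/dt = (-0.655528552−-0.643014600)/0.017957 = -0.696884
  θ̈ = (θ̇'−θ̇)/dt = (-1.057707608−-1.090274881)/0.017957 = 1.813625
  sinθ=0.147605, cosθ=0.989046
  F = (M+m)·ẍ + m·l·cosθ·θ̈ − m·l·sinθ·θ̇² = -1.284829 + 0.451061 − 0.044121 = -0.877889
step 4→5:
  ẍ = (ẋ'−ẋ)/dt = (-0.510353215−-0.655528552)/0.017957 = 8.084610
  θ̈ = (θ̇'−θ̇)/dt = (-1.160717277−-1.057707608)/0.017957 = -5.736463
  sinθ=0.128214, cosθ=0.991746
  F = (M+m)·ẍ + m·l·cosθ·θ̈ − m·l·sinθ·θ̇² = 14.905401 + -1.430592 − 0.036069 = 13.438740
step 5→6:
  ẍ = (ẋ'−ẋ)/dt = (-0.599972774−-0.510353215)/0.017957 = -4.990787
  θ̈ = (θ̇'−θ̇)/dt = (-1.068777391−-1.160717277)/0.017957 = 5.120003
  sinθ=0.109356, cosθ=0.994003
  F = (M+m)·ẍ + m·l·cosθ·θ̈ − m·l·sinθ·θ̇² = -9.201394 + 1.279760 − 0.037048 = -7.958682
step 6→7:
  ẍ = (ẋ'−ẋ)/dt = (-0.711359954−-0.599972774)/0.017957 = -6.202995
  θ̈ = (θ̇'−θ̇)/dt = (-0.961382101−-1.068777391)/0.017957 = 5.980692
  sinθ=0.088616, cosθ=0.996066
  F = (M+m)·ẍ + m·l·cosθ·θ̈ − m·l·sinθ·θ̇² = -11.436313 + 1.497995 − 0.025454 = -9.963772
step 7→8:
  ẍ = (ẋ'−ẋ)/dt = (-0.667800527−-0.711359954)/0.017957 = 2.425763
  θ̈ = (θ̇'−θ̇)/dt = (-0.987869559−-0.961382101)/0.017957 = -1.475049
  sinθ=0.069484, cosθ=0.997583
  F = (M+m)·ẍ + m·l·cosθ·θ̈ − m·l·sinθ·θ̇² = 4.472321 + -0.370021 − 0.016149 = 4.086151

F_0 = 9.187030 N
F_1 = -3.140121 N
F_2 = -7.990115 N
F_3 = -0.877889 N
F_4 = 13.438740 N
F_5 = -7.958682 N
F_6 = -9.963772 N
F_7 = 4.086151 N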